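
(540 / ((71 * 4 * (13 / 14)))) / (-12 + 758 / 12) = 11340 / 283361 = 0.04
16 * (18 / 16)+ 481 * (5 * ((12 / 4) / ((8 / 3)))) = 21789 / 8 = 2723.62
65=65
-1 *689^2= -474721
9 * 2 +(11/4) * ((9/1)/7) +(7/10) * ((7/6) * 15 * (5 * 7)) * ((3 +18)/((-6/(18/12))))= -249693/112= -2229.40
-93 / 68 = -1.37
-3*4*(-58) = 696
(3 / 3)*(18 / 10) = 9 / 5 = 1.80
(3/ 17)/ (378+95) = 3/ 8041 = 0.00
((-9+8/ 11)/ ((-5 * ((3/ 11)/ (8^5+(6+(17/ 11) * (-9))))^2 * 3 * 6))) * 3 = 11817264579211/ 2970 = 3978876962.70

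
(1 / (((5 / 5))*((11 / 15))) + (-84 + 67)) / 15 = -172 / 165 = -1.04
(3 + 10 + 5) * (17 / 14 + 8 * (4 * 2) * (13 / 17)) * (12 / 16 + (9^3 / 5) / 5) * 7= 321332103 / 1700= 189018.88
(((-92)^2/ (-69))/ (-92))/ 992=1/ 744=0.00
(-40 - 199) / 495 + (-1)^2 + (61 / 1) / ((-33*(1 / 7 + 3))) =-773 / 10890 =-0.07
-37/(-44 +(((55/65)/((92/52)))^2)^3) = 5477327893/6511807555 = 0.84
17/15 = 1.13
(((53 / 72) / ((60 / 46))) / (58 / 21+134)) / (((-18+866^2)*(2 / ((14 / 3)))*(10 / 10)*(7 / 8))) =53 / 3611999520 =0.00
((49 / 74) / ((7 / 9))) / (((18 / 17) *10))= 119 / 1480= 0.08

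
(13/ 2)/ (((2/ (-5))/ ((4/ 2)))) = -32.50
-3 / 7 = -0.43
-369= -369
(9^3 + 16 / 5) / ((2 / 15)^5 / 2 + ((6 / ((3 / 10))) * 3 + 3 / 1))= 556014375 / 47840641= 11.62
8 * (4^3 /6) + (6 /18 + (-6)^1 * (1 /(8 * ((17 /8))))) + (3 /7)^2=213658 /2499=85.50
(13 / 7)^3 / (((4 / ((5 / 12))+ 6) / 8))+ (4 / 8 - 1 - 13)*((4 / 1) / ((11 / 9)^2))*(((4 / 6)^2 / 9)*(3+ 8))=-185084 / 11319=-16.35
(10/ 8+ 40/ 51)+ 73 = 15307/ 204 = 75.03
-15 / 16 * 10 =-75 / 8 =-9.38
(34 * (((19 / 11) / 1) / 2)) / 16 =1.84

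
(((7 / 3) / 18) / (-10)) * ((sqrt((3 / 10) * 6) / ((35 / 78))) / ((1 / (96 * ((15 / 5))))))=-624 * sqrt(5) / 125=-11.16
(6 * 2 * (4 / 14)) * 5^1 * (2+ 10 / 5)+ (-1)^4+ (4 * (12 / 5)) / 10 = 12343 / 175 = 70.53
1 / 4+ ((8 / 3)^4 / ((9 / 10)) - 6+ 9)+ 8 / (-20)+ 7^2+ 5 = 1648073 / 14580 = 113.04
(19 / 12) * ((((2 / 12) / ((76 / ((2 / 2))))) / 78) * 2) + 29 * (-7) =-2280095 / 11232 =-203.00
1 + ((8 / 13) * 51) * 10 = 4093 / 13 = 314.85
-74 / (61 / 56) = -4144 / 61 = -67.93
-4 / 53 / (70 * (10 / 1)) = -0.00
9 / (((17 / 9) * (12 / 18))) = 243 / 34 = 7.15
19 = 19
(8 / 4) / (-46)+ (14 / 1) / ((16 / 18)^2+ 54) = 1546 / 7291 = 0.21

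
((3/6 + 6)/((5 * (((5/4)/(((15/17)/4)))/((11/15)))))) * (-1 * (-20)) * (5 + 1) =1716/85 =20.19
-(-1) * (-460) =-460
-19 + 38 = 19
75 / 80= 15 / 16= 0.94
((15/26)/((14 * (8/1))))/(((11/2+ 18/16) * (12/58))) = 145/38584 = 0.00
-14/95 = -0.15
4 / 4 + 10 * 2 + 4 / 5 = 21.80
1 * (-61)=-61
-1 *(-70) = 70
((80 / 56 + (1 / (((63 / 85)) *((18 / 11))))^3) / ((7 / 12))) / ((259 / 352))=510514240720 / 110160456273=4.63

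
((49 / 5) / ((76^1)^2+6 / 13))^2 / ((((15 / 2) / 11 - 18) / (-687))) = 1022132111 / 8952085277150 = 0.00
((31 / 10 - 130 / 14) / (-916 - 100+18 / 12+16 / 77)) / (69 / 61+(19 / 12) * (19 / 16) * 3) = 18594752 / 20647429185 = 0.00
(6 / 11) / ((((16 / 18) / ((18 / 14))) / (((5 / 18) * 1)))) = 135 / 616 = 0.22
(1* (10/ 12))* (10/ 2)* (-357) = -2975/ 2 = -1487.50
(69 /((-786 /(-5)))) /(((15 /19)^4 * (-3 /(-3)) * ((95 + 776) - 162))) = 2997383 /1880799750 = 0.00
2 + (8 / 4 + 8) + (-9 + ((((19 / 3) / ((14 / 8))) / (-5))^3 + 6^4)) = 1503315899 / 1157625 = 1298.62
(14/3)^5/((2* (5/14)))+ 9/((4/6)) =7562341/2430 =3112.07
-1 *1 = -1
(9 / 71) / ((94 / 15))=135 / 6674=0.02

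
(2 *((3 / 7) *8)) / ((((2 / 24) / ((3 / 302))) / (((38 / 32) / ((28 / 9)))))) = 4617 / 14798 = 0.31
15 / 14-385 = -5375 / 14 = -383.93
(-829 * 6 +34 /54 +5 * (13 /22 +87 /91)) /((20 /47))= -12615385949 /1081080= -11669.24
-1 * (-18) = 18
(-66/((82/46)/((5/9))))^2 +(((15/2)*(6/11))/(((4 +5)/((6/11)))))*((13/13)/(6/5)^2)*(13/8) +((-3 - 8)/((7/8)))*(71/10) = 342510644369/1025141040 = 334.11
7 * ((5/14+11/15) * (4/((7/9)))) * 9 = 12366/35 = 353.31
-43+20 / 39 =-1657 / 39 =-42.49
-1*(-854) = 854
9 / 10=0.90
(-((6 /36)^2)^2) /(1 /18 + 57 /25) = -25 /75672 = -0.00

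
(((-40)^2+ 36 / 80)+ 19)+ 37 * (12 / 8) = 33499 / 20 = 1674.95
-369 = -369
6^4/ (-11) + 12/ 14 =-9006/ 77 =-116.96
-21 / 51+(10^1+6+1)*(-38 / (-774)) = 2782 / 6579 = 0.42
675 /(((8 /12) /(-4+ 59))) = 111375 /2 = 55687.50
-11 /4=-2.75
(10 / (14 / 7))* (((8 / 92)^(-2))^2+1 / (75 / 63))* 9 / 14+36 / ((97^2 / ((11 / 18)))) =592458870481 / 10538080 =56220.76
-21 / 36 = -7 / 12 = -0.58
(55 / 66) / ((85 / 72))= 12 / 17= 0.71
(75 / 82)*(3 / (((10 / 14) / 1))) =315 / 82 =3.84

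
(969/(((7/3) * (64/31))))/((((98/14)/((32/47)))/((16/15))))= 240312/11515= 20.87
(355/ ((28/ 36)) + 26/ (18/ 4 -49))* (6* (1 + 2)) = 5111838/ 623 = 8205.20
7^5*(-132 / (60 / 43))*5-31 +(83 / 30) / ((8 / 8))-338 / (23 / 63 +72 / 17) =-90389370463 / 11370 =-7949812.71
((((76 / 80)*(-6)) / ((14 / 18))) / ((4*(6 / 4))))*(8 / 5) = -342 / 175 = -1.95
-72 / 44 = -18 / 11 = -1.64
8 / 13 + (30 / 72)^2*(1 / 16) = 18757 / 29952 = 0.63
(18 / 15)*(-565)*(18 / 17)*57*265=-184341420 / 17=-10843612.94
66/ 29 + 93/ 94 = 8901/ 2726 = 3.27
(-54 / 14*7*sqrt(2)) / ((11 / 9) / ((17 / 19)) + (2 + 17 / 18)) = -8262*sqrt(2) / 1319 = -8.86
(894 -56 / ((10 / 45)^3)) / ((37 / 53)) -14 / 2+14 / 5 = -1116162 / 185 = -6033.31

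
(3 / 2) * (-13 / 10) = -39 / 20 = -1.95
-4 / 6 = -2 / 3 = -0.67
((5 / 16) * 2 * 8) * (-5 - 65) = -350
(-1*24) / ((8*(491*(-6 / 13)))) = 13 / 982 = 0.01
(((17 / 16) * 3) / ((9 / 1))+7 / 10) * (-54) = -2277 / 40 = -56.92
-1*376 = -376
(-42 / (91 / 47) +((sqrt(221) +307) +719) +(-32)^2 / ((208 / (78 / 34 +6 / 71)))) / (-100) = -3985584 / 392275 - sqrt(221) / 100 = -10.31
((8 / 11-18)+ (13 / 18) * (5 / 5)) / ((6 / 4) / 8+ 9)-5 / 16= -492221 / 232848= -2.11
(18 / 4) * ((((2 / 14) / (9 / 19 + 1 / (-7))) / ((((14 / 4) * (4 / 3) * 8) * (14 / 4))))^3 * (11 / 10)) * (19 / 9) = 3518667 / 9329396285440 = 0.00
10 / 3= 3.33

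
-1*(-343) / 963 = 343 / 963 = 0.36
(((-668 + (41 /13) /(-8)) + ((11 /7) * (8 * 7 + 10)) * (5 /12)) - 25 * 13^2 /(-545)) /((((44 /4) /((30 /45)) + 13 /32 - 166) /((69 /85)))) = 795433932 /236617745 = 3.36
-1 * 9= -9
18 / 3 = 6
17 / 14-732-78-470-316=-22327 / 14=-1594.79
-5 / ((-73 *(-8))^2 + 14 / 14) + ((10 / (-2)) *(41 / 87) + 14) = 345490306 / 29671959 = 11.64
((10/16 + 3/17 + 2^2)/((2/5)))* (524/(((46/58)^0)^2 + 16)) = 427715/1156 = 370.00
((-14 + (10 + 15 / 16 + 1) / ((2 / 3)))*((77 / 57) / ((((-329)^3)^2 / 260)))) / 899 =89375 / 74268026222912297832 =0.00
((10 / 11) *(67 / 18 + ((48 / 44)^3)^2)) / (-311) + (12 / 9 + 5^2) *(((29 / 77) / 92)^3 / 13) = -2993718388006582297 / 189388083371189871168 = -0.02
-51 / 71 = -0.72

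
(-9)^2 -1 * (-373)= 454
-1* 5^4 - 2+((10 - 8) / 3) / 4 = -3761 / 6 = -626.83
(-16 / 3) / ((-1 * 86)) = 8 / 129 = 0.06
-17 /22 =-0.77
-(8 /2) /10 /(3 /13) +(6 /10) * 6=28 /15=1.87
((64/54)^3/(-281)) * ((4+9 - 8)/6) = -81920/16592769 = -0.00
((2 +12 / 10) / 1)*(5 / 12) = 4 / 3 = 1.33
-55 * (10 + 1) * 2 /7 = -1210 /7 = -172.86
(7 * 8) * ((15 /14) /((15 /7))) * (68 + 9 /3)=1988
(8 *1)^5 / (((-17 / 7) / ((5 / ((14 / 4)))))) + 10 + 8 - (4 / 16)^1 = -1309513 / 68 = -19257.54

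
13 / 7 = 1.86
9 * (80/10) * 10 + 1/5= 3601/5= 720.20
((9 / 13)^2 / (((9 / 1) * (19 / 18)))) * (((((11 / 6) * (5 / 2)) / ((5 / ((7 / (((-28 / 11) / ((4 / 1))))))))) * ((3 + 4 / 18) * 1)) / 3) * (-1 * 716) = 391.22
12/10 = 6/5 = 1.20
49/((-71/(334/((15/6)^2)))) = -36.88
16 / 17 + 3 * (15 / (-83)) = 0.40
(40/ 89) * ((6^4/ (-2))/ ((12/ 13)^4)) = -142805/ 356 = -401.14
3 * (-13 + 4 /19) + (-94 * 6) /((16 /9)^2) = -216.82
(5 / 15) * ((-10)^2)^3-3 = 333330.33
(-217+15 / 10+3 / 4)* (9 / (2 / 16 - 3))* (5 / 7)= 77310 / 161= 480.19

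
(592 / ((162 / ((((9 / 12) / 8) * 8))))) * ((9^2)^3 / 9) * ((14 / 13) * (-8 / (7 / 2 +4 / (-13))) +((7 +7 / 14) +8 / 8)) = 77924997 / 83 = 938855.39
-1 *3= -3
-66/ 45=-22/ 15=-1.47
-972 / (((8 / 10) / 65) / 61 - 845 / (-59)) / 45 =-25264980 / 16752361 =-1.51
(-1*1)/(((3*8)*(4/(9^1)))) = -3/32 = -0.09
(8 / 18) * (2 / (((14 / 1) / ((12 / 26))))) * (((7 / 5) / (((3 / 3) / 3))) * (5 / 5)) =8 / 65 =0.12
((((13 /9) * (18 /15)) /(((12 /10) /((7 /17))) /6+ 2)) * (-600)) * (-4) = 145600 /87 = 1673.56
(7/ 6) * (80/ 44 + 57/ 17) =6769/ 1122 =6.03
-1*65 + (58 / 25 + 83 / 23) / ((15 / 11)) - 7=-583501 / 8625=-67.65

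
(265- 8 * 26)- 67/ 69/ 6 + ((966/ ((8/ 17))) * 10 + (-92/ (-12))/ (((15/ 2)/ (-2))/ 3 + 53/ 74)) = 336380806/ 16353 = 20569.98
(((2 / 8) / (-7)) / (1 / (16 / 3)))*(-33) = 44 / 7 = 6.29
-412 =-412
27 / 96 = 9 / 32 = 0.28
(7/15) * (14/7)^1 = 14/15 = 0.93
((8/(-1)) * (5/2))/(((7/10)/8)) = -1600/7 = -228.57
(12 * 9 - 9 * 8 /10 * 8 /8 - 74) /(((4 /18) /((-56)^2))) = 378201.60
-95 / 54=-1.76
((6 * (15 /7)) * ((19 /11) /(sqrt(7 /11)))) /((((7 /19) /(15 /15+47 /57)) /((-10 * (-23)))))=13634400 * sqrt(77) /3773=31709.88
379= 379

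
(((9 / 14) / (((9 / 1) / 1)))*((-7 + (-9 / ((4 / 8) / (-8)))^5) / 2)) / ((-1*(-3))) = 61917364217 / 84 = 737111478.77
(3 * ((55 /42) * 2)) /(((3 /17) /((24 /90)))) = 748 /63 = 11.87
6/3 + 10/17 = 44/17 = 2.59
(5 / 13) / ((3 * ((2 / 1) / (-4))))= -10 / 39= -0.26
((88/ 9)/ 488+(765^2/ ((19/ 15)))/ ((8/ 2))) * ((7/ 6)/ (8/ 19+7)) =33735300977/ 1857816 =18158.58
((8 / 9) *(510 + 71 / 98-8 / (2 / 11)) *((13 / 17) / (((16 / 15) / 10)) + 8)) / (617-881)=-94359557 / 3958416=-23.84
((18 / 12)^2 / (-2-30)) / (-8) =9 / 1024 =0.01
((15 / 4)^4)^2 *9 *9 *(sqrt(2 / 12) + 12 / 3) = 69198046875 *sqrt(6) / 131072 + 207594140625 / 16384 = 13963722.47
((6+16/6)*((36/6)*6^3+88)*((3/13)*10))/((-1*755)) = -5536/151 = -36.66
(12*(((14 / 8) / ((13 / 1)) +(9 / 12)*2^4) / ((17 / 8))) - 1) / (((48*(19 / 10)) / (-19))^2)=2.93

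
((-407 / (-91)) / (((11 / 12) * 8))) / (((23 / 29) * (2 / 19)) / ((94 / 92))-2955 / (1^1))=-2874567 / 13927280458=-0.00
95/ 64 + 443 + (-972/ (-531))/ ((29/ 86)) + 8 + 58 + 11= 57699057/ 109504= 526.91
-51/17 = -3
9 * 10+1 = 91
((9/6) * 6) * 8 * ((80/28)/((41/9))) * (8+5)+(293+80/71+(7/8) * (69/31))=4462806339/5053496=883.11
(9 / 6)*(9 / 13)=27 / 26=1.04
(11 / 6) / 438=0.00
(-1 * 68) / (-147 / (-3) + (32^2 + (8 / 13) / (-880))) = -97240 / 1534389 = -0.06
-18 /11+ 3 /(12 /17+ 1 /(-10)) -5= -1909 /1133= -1.68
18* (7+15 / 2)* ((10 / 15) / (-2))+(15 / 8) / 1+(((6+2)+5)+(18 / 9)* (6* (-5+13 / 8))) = -901 / 8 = -112.62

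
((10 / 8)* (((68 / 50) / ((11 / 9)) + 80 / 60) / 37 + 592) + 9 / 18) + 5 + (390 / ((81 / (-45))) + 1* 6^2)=1149604 / 2035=564.92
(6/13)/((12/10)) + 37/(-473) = 1884/6149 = 0.31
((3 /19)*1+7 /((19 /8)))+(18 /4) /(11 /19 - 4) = 4421 /2470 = 1.79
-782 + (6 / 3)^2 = -778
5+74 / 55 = 349 / 55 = 6.35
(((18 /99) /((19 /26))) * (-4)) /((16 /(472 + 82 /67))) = -412178 /14003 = -29.43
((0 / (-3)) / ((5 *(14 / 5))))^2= 0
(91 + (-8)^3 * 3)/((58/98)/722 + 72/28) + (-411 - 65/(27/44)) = -155904331/144531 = -1078.69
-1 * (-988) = 988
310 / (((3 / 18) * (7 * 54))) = 310 / 63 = 4.92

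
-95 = -95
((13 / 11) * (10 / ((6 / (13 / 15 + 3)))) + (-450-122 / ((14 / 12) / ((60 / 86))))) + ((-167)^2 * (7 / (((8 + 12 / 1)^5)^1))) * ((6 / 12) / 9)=-32760608005549 / 63571200000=-515.34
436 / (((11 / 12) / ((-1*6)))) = -31392 / 11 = -2853.82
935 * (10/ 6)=4675/ 3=1558.33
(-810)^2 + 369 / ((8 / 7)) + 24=5251575 / 8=656446.88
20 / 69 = 0.29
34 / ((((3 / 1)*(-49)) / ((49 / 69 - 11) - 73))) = 27914 / 1449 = 19.26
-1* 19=-19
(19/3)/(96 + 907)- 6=-18035/3009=-5.99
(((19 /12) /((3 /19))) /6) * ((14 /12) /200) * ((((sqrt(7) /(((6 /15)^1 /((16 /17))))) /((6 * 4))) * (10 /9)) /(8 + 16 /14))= 17689 * sqrt(7) /152285184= 0.00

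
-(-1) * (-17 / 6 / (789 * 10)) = -17 / 47340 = -0.00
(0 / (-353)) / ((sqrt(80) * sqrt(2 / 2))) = 0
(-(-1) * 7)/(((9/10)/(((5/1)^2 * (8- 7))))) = 1750/9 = 194.44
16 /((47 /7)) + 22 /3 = 1370 /141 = 9.72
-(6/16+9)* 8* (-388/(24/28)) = 33950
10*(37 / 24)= 185 / 12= 15.42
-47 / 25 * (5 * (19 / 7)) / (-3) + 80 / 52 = 13709 / 1365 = 10.04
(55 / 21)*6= 110 / 7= 15.71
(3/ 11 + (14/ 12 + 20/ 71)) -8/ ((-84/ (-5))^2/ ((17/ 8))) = 1.66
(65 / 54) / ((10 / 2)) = 13 / 54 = 0.24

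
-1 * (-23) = 23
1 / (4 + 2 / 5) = 5 / 22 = 0.23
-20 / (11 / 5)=-100 / 11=-9.09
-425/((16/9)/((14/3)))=-1115.62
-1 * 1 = -1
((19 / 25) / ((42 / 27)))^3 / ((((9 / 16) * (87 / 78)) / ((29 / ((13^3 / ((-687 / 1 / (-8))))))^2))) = 0.24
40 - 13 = 27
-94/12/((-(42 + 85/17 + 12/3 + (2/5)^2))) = 1175/7674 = 0.15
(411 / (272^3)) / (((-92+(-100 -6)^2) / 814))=0.00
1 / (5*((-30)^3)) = -1 / 135000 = -0.00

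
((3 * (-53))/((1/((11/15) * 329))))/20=-191807/100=-1918.07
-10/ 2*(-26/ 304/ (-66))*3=-65/ 3344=-0.02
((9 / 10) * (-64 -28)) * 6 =-496.80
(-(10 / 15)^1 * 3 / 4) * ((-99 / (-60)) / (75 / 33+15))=-363 / 7600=-0.05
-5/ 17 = -0.29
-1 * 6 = -6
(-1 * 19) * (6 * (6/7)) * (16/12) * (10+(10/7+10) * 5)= -8747.76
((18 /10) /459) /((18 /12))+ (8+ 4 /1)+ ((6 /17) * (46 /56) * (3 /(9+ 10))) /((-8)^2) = 156323683 /13023360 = 12.00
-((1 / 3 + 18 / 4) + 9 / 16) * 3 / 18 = -259 / 288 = -0.90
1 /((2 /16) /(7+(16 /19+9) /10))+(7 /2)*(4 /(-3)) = 16874 /285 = 59.21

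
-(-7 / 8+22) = -169 / 8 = -21.12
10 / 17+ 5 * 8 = 690 / 17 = 40.59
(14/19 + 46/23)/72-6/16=-461/1368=-0.34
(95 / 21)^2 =9025 / 441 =20.46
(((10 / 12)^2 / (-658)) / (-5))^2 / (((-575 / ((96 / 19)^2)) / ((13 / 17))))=-208 / 137504928519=-0.00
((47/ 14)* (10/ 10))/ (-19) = -47/ 266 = -0.18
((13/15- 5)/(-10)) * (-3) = -31/25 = -1.24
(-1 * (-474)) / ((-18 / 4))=-105.33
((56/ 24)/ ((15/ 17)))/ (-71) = -119/ 3195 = -0.04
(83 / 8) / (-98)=-83 / 784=-0.11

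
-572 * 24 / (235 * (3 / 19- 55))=1.07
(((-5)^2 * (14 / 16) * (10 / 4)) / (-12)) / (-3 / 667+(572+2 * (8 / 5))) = -2918125 / 368309184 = -0.01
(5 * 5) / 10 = 5 / 2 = 2.50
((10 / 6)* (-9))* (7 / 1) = -105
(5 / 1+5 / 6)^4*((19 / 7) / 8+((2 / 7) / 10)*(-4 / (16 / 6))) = 3558625 / 10368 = 343.23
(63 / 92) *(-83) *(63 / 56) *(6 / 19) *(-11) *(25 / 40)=7765065 / 55936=138.82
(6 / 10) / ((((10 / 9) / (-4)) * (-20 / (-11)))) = -297 / 250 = -1.19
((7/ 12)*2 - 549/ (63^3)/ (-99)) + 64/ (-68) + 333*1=31162442845/ 93517578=333.23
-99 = -99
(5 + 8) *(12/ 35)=4.46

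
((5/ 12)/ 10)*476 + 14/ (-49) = 821/ 42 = 19.55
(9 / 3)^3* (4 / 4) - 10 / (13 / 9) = 261 / 13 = 20.08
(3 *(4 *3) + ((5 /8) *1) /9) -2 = 2453 /72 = 34.07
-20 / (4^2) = -5 / 4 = -1.25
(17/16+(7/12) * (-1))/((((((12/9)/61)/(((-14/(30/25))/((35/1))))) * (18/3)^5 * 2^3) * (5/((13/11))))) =-18239/656916480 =-0.00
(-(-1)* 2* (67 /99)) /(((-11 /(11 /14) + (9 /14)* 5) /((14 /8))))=-0.22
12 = 12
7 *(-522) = -3654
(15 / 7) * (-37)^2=20535 / 7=2933.57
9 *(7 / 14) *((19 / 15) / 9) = 0.63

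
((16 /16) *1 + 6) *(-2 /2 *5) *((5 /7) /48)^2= -125 /16128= -0.01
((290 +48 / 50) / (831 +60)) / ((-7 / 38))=-276412 / 155925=-1.77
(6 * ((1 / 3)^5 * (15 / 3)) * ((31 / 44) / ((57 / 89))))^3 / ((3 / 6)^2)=2625216434875 / 261991785586806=0.01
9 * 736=6624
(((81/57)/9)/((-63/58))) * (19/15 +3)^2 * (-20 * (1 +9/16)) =296960/3591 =82.70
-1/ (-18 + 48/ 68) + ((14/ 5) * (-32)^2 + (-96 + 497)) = 3268.26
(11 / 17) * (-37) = -407 / 17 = -23.94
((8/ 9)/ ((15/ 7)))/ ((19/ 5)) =56/ 513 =0.11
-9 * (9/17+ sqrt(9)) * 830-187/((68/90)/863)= -8158545/34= -239957.21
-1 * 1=-1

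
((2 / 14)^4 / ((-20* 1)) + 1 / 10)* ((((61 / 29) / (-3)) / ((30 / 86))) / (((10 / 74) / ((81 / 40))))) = -4193476659 / 1392580000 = -3.01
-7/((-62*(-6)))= -7/372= -0.02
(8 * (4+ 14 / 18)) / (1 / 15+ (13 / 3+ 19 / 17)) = 29240 / 4221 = 6.93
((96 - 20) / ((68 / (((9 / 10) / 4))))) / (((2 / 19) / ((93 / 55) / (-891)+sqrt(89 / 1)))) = -11191 / 2468400+3249 *sqrt(89) / 1360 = 22.53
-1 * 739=-739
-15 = -15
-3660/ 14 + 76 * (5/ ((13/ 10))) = 30.88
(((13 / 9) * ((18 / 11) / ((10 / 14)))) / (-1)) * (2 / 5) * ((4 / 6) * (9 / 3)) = -728 / 275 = -2.65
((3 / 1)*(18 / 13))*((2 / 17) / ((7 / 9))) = 972 / 1547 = 0.63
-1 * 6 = -6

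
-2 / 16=-1 / 8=-0.12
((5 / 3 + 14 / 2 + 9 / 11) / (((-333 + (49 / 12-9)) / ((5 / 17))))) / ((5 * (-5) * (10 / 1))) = 626 / 18957125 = 0.00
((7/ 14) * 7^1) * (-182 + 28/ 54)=-17150/ 27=-635.19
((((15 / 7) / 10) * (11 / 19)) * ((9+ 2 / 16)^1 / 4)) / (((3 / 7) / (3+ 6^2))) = 31317 / 1216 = 25.75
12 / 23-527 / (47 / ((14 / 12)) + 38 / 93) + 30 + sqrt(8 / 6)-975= -583376487 / 609316 + 2 * sqrt(3) / 3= -956.27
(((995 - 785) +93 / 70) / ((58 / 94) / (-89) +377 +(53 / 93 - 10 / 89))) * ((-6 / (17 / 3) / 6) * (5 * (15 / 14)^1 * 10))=-258964113015 / 48925573606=-5.29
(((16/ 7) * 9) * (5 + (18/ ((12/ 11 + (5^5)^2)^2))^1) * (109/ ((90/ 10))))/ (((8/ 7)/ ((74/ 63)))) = 930772989323679563036/ 726986093818368447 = 1280.32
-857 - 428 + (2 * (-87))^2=28991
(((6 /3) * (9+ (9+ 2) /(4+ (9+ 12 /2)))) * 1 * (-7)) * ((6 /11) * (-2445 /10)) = 3737916 /209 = 17884.77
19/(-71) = -19/71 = -0.27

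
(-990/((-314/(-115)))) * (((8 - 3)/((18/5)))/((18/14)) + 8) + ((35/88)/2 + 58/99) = -24804953/7536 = -3291.53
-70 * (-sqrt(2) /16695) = 0.01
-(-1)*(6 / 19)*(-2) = -12 / 19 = -0.63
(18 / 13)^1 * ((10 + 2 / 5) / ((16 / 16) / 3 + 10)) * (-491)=-106056 / 155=-684.23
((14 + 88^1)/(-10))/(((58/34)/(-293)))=254031/145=1751.94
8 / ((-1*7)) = -8 / 7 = -1.14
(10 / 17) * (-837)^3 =-5863762530 / 17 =-344927207.65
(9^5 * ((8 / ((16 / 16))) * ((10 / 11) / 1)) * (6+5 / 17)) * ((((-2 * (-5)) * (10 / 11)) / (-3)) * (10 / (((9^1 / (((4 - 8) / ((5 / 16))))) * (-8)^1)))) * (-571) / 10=1710324979200 / 2057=831465716.67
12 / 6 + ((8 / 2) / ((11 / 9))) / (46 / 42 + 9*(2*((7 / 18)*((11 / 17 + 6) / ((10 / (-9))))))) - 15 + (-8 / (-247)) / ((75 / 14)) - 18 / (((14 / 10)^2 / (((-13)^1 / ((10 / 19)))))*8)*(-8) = -348759138778448 / 1453702525275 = -239.91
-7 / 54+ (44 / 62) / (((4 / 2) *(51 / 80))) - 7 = -187055 / 28458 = -6.57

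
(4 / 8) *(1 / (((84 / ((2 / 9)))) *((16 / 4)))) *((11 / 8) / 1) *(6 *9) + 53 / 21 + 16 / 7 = 6497 / 1344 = 4.83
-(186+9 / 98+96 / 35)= -92529 / 490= -188.83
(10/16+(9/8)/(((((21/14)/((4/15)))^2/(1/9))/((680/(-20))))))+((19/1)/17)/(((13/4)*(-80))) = 1741339/3580200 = 0.49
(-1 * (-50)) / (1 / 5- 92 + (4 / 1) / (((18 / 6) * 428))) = -40125 / 73667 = -0.54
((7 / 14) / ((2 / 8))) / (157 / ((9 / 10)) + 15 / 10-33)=36 / 2573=0.01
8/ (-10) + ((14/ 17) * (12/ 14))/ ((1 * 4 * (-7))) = -491/ 595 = -0.83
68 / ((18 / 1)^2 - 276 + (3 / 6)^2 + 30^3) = 272 / 108193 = 0.00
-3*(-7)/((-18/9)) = -21/2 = -10.50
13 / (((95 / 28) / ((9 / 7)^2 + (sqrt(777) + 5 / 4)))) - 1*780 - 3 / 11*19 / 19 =-5626328 / 7315 + 364*sqrt(777) / 95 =-662.35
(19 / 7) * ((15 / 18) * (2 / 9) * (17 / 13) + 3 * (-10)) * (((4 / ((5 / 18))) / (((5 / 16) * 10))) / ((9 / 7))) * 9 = -2540224 / 975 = -2605.36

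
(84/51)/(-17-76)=-28/1581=-0.02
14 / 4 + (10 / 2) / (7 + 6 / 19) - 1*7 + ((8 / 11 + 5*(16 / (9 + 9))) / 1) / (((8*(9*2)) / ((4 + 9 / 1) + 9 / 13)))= -7486001 / 3220074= -2.32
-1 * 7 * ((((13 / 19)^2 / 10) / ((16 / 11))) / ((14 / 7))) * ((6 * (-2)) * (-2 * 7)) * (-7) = 132.47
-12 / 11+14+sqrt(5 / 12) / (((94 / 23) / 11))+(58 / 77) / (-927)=253 * sqrt(15) / 564+921380 / 71379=14.65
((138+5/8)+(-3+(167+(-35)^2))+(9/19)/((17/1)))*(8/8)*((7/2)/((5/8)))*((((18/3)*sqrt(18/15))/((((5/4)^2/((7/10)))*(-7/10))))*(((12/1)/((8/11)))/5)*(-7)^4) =-10509028387704*sqrt(30)/201875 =-285128515.44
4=4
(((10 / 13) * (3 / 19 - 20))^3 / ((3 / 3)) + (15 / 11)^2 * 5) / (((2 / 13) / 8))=-153054336500 / 829939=-184416.37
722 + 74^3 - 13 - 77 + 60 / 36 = 1217573 / 3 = 405857.67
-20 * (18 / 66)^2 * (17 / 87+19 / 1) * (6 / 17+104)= -177754800 / 59653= -2979.81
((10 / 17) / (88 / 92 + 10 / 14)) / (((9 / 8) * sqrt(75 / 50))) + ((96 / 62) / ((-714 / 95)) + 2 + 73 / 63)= 12880 * sqrt(6) / 123471 + 98033 / 33201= 3.21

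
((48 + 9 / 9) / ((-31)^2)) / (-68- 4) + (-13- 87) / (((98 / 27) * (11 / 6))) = -560481611 / 37294488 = -15.03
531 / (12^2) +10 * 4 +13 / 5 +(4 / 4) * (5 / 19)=70757 / 1520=46.55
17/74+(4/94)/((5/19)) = 0.39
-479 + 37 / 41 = -19602 / 41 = -478.10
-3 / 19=-0.16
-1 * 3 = -3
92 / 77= 1.19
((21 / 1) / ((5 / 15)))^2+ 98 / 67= 266021 / 67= 3970.46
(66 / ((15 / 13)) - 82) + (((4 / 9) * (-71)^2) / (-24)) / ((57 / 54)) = -32273 / 285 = -113.24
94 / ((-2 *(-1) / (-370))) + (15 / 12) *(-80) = -17490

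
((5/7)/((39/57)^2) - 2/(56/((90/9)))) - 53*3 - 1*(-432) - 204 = 23717/338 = 70.17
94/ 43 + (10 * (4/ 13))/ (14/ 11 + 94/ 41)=342587/ 112359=3.05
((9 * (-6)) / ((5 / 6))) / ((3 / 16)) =-1728 / 5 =-345.60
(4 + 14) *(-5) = -90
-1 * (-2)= 2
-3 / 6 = -0.50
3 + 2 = 5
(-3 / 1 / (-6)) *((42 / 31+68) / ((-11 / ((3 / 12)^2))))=-1075 / 5456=-0.20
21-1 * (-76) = 97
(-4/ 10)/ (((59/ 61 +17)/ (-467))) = 28487/ 2740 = 10.40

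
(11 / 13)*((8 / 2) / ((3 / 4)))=176 / 39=4.51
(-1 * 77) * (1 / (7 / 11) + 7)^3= -2376000 / 49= -48489.80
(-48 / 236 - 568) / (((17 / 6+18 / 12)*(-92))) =25143 / 17641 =1.43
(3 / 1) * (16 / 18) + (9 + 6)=53 / 3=17.67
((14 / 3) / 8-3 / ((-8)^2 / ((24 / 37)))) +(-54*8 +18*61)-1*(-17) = 606995 / 888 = 683.55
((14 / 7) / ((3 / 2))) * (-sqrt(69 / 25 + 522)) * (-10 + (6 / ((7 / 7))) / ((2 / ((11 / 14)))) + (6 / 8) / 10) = 2119 * sqrt(13119) / 1050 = 231.15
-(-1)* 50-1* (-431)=481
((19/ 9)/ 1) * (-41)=-779/ 9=-86.56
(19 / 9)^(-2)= 81 / 361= 0.22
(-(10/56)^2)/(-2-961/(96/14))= 75/334327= 0.00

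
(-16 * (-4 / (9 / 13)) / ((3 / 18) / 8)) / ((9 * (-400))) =-832 / 675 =-1.23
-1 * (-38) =38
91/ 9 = 10.11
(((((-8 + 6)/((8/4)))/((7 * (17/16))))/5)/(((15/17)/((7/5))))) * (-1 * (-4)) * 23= -1472/375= -3.93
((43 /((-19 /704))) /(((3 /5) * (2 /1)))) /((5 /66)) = -332992 /19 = -17525.89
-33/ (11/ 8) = -24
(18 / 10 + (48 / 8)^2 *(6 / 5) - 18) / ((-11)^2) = 27 / 121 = 0.22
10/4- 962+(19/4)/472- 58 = -1921021/1888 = -1017.49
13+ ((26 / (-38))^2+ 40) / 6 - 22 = -4885 / 2166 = -2.26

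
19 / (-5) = -19 / 5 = -3.80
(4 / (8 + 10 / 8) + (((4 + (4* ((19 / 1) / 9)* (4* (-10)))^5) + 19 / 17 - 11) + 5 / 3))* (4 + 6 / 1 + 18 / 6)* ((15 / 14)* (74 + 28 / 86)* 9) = -997837390827297214485070 / 24356619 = -40967812110018111.07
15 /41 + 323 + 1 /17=225427 /697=323.42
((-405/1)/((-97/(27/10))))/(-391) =-2187/75854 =-0.03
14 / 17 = 0.82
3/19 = 0.16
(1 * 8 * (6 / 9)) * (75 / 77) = 400 / 77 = 5.19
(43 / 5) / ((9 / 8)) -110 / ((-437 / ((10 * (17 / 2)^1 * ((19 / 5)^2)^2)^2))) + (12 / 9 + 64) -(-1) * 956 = 51149794269058 / 646875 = 79072145.73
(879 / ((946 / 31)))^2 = 742508001 / 894916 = 829.70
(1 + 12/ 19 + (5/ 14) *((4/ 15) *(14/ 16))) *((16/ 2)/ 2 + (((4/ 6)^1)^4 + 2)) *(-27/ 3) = -98141/ 1026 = -95.65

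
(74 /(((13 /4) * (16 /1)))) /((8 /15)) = 555 /208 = 2.67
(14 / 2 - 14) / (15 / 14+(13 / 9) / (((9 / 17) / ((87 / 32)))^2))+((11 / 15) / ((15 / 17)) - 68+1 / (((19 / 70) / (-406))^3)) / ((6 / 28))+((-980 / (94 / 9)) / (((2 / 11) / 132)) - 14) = -77279480128211998582755404 / 4948164049081725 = -15617808819.93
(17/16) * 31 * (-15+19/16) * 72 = -1048203/32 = -32756.34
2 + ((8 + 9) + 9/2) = 47/2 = 23.50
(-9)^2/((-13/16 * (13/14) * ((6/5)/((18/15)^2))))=-108864/845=-128.83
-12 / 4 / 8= -3 / 8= -0.38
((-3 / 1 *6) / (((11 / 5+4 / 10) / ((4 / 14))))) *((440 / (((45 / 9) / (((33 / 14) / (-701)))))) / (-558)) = -14520 / 13842647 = -0.00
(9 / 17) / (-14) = -9 / 238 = -0.04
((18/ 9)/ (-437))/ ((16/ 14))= -7/ 1748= -0.00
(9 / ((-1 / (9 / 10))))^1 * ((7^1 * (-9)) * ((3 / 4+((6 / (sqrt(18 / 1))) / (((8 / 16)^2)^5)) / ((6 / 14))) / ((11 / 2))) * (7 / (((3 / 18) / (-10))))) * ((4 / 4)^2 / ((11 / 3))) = -3072577536 * sqrt(2) / 121-964467 / 121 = -35919382.56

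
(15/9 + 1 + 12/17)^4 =875213056/6765201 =129.37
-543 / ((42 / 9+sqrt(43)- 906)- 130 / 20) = 19548* sqrt(43) / 29668261+17746326 / 29668261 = 0.60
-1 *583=-583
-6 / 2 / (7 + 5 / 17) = -0.41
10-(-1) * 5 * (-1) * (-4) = 30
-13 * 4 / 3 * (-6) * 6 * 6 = 3744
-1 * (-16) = 16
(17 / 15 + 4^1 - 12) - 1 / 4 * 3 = -7.62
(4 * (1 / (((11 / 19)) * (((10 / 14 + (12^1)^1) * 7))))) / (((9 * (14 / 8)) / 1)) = 304 / 61677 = 0.00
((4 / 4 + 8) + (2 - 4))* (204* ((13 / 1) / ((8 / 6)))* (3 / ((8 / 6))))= 125307 / 4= 31326.75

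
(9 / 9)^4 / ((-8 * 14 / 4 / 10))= -5 / 14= -0.36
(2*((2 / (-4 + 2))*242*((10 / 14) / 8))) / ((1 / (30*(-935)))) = 8485125 / 7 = 1212160.71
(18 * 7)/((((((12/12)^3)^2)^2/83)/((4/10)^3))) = 83664/125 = 669.31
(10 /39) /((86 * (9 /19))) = 95 /15093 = 0.01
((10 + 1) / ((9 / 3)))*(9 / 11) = 3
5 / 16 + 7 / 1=117 / 16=7.31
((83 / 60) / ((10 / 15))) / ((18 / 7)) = 581 / 720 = 0.81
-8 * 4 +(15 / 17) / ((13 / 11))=-6907 / 221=-31.25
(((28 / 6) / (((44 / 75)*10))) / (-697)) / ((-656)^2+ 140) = -35 / 13201837968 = -0.00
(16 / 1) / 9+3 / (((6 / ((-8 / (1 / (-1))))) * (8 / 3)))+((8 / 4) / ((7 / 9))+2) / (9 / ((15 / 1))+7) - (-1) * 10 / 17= 181819 / 40698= 4.47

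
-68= -68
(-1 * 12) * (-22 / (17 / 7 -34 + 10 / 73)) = -134904 / 16063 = -8.40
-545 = -545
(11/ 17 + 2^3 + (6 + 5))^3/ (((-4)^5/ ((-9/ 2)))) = 41917167/ 1257728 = 33.33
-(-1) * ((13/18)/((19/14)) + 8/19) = 163/171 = 0.95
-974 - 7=-981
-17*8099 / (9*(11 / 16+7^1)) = -2202928 / 1107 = -1990.00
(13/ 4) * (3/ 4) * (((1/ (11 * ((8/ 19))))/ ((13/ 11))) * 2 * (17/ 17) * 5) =285/ 64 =4.45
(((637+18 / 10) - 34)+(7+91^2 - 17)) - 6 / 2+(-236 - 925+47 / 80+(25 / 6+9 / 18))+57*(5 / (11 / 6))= 20783423 / 2640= 7872.51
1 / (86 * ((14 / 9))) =9 / 1204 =0.01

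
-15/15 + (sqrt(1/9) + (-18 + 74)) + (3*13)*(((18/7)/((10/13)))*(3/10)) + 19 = 119117/1050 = 113.44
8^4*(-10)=-40960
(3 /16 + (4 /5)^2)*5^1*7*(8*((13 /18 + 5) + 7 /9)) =30121 /20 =1506.05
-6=-6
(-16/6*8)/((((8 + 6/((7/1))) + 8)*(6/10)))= -1120/531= -2.11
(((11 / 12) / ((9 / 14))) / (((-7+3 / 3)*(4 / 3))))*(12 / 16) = -0.13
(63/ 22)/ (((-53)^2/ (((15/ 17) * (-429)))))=-36855/ 95506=-0.39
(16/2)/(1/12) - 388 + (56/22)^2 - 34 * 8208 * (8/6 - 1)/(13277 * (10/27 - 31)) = -2026929732/7104757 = -285.29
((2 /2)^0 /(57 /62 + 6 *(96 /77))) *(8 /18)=19096 /360909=0.05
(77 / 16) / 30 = 77 / 480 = 0.16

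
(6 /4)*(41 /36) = 41 /24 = 1.71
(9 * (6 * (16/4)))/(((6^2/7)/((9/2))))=189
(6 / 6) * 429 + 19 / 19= 430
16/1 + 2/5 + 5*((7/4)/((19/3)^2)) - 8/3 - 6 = 172229/21660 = 7.95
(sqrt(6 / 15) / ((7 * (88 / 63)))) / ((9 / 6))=3 * sqrt(10) / 220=0.04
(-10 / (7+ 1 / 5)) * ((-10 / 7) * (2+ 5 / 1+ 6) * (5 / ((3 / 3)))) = 8125 / 63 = 128.97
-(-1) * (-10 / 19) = -10 / 19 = -0.53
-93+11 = -82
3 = 3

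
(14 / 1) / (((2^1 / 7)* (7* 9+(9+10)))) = 49 / 82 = 0.60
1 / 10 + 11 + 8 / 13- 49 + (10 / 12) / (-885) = -1286911 / 34515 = -37.29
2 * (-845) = -1690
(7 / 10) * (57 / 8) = 4.99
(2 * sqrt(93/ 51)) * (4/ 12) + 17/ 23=17/ 23 + 2 * sqrt(527)/ 51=1.64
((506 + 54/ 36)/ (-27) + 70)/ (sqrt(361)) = 2765/ 1026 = 2.69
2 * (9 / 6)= 3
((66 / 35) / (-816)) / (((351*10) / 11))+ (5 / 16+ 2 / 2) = 5482151 / 4176900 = 1.31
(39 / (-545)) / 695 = -39 / 378775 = -0.00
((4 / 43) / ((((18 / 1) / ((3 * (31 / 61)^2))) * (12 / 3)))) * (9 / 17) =2883 / 5440102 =0.00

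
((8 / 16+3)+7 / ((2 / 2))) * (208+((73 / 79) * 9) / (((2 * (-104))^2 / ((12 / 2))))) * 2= 7464638895 / 1708928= 4368.02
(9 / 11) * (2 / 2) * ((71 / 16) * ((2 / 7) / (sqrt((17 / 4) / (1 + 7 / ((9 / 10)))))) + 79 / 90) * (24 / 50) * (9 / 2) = 2133 / 1375 + 5751 * sqrt(1343) / 65450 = 4.77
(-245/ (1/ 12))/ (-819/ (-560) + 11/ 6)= -100800/ 113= -892.04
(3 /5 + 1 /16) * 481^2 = 12262133 /80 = 153276.66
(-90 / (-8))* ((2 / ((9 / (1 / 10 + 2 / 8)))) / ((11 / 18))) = 1.43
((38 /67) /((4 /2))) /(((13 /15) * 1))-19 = -16264 /871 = -18.67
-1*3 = -3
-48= -48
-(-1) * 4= 4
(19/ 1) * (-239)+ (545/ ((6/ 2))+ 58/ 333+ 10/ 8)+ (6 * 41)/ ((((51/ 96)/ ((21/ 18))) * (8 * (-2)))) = -99445063/ 22644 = -4391.67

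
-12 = -12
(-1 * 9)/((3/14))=-42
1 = 1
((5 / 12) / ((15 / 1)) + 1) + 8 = 325 / 36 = 9.03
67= 67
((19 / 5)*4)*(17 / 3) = 86.13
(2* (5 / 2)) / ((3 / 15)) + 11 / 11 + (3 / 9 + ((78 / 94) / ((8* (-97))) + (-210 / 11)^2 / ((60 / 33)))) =272955161 / 1203576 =226.79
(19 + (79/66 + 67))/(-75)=-1151/990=-1.16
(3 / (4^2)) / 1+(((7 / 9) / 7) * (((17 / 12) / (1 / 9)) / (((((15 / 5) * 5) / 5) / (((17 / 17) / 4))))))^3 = 564785 / 2985984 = 0.19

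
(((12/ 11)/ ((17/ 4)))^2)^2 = 5308416/ 1222830961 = 0.00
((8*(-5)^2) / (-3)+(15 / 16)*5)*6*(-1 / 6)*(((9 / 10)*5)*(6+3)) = 80325 / 32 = 2510.16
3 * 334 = 1002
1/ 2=0.50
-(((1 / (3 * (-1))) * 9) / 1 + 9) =-6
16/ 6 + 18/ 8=59/ 12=4.92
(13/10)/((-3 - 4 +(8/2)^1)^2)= 13/90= 0.14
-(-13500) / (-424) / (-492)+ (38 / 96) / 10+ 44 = 46002547 / 1043040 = 44.10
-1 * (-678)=678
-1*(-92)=92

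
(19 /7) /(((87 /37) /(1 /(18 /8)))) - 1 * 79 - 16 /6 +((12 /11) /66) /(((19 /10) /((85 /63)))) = -1022454197 /12600819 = -81.14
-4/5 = -0.80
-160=-160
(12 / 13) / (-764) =-3 / 2483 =-0.00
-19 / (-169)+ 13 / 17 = 2520 / 2873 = 0.88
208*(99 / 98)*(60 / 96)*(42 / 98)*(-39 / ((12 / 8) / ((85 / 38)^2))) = -7321.83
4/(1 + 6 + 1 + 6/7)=0.45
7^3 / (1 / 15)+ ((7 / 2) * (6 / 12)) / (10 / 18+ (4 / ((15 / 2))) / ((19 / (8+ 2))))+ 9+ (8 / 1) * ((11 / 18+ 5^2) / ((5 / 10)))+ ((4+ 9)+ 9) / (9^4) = 20888123213 / 3752892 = 5565.87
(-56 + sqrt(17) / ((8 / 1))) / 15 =-56 / 15 + sqrt(17) / 120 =-3.70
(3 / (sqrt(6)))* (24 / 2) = 6* sqrt(6) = 14.70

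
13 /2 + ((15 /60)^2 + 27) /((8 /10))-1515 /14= -30413 /448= -67.89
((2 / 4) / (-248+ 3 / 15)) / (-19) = 5 / 47082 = 0.00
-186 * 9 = -1674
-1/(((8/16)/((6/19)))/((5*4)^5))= -2021052.63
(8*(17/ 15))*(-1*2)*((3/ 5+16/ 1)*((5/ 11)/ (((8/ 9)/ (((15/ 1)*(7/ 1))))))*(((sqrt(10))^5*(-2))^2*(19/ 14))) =-96512400000/ 11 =-8773854545.45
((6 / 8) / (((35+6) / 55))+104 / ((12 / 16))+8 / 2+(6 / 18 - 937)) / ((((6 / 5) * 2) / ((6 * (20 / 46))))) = -3251275 / 3772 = -861.95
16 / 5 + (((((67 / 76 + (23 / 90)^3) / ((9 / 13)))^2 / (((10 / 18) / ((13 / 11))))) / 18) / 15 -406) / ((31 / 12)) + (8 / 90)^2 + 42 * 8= 12058867308208587630013 / 66238680022762500000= 182.05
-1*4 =-4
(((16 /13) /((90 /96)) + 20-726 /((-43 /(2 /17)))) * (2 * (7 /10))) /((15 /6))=46496464 /3563625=13.05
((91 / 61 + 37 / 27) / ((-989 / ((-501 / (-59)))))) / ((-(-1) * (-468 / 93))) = 12202189 / 2498706522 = 0.00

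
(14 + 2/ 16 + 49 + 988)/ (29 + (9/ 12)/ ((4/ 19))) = 16818/ 521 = 32.28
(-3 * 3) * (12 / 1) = -108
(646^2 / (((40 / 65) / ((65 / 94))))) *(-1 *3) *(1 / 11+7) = -10314486585 / 1034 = -9975325.52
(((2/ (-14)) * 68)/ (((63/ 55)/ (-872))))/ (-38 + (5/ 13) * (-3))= -42396640/ 224469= -188.88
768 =768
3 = 3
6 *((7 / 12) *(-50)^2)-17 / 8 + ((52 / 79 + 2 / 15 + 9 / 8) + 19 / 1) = 10391018 / 1185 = 8768.79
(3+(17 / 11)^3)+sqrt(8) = 2* sqrt(2)+8906 / 1331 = 9.52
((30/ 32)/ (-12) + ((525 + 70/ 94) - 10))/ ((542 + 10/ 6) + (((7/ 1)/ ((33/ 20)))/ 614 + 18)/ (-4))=1047629825/ 1095369216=0.96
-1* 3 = -3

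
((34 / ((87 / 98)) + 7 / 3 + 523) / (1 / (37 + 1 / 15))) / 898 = 13632008 / 585945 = 23.26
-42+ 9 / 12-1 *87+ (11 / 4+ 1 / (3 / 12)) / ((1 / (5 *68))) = 8667 / 4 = 2166.75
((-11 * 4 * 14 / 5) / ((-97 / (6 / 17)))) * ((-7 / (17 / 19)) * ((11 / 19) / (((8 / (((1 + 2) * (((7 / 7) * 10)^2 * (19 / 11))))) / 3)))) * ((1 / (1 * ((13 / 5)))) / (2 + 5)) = -7900200 / 364429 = -21.68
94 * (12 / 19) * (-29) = -32712 / 19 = -1721.68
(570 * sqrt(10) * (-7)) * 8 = -31920 * sqrt(10) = -100939.90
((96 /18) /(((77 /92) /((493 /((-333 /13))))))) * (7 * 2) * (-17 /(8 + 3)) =320757632 /120879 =2653.54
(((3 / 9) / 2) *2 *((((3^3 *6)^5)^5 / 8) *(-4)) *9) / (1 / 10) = -259397999605962966457386367490455723989544846555065876480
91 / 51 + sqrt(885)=31.53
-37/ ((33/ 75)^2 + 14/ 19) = -439375/ 11049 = -39.77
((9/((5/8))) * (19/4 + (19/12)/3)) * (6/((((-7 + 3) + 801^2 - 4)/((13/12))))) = 494/641593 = 0.00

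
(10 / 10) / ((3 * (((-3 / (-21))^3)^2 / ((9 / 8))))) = 44118.38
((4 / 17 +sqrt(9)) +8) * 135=25785 / 17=1516.76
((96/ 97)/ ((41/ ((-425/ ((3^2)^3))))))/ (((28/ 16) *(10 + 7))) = -3200/ 6764877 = -0.00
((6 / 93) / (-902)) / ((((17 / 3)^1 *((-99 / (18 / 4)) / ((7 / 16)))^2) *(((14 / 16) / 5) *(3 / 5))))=-175 / 3681141376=-0.00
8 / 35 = 0.23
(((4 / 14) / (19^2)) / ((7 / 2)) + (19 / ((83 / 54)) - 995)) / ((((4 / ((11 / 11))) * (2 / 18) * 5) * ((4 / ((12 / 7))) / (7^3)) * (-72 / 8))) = 4328090457 / 599260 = 7222.39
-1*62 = -62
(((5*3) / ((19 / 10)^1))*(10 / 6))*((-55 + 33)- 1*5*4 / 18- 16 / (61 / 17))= -362.76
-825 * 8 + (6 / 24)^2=-105599 / 16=-6599.94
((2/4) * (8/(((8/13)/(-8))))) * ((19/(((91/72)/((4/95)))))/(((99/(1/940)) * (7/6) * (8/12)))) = -288/633325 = -0.00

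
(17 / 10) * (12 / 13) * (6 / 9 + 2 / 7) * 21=408 / 13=31.38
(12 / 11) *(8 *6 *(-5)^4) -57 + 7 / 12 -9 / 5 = 21561577 / 660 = 32669.06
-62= -62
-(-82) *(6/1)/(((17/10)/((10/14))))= 24600/119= 206.72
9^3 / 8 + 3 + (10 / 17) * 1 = 12881 / 136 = 94.71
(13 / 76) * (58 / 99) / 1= 377 / 3762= 0.10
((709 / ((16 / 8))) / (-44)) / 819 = -709 / 72072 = -0.01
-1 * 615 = -615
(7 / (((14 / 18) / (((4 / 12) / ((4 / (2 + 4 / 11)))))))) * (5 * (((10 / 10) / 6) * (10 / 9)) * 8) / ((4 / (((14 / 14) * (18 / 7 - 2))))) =1300 / 693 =1.88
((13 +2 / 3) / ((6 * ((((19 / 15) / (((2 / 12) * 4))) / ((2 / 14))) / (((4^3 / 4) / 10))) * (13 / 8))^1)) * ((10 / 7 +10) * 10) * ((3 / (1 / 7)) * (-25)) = -52480000 / 5187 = -10117.60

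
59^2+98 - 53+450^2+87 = 206113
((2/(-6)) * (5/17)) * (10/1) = -50/51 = -0.98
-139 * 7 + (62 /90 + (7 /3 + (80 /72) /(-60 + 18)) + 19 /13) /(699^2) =-5840396721547 /6002463285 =-973.00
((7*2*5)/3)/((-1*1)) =-70/3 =-23.33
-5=-5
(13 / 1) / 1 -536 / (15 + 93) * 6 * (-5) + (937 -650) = 448.89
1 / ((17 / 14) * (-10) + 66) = 7 / 377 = 0.02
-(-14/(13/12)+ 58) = -45.08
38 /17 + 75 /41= 4.06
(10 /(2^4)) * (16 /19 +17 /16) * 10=14475 /1216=11.90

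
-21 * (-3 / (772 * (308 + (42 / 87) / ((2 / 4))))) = 261 / 988160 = 0.00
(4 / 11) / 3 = 4 / 33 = 0.12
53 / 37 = 1.43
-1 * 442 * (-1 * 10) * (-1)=-4420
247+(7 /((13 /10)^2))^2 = 7544567 /28561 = 264.16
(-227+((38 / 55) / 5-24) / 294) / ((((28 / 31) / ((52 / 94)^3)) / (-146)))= 182560047432464 / 29379313425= 6213.90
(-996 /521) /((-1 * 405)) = 332 /70335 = 0.00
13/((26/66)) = 33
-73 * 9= -657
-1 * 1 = -1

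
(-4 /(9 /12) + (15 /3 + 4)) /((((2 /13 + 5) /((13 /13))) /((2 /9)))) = 286 /1809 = 0.16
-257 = -257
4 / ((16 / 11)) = 11 / 4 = 2.75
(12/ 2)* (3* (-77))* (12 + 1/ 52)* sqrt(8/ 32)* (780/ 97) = -6496875/ 97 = -66978.09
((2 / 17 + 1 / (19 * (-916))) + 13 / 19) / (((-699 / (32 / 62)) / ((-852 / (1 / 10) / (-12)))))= -673724680 / 1602790923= -0.42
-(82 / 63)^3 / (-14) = 275684 / 1750329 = 0.16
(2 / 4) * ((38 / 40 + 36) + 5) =839 / 40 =20.98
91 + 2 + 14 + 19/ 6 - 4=637/ 6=106.17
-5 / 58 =-0.09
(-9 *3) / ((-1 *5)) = 27 / 5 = 5.40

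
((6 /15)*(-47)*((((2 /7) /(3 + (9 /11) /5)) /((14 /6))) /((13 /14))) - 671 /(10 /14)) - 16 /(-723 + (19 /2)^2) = -31398040433 /33396545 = -940.16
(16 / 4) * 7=28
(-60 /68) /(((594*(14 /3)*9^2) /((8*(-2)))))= 20 /318087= 0.00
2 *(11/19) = 22/19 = 1.16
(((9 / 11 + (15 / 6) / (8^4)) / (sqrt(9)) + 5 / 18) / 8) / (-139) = -446629 / 901840896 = -0.00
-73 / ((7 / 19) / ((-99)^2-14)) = -13574569 / 7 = -1939224.14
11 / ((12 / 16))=44 / 3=14.67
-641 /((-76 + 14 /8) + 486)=-1.56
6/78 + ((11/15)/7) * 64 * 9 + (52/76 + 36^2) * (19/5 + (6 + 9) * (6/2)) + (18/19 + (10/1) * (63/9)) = 548175617/8645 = 63409.56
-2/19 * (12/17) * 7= -168/323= -0.52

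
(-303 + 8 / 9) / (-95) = 2719 / 855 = 3.18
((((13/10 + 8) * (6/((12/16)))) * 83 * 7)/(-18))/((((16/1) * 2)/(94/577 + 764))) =-1323574357/23080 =-57347.24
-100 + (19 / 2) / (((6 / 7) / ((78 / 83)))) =-14871 / 166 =-89.58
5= 5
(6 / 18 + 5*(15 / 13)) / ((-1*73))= -238 / 2847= -0.08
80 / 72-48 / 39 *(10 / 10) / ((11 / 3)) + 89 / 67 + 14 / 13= 274271 / 86229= 3.18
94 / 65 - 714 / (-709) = 113056 / 46085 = 2.45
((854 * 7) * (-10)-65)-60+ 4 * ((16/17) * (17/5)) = -299461/5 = -59892.20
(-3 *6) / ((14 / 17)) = -21.86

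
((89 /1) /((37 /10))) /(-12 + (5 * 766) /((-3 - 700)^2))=-5943865 /2963339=-2.01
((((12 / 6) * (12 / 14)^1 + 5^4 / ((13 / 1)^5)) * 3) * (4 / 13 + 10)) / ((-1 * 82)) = -0.65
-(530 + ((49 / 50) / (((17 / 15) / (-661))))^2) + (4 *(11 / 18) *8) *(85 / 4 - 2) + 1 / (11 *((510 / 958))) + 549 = -933569268331 / 2861100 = -326297.32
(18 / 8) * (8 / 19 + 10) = 891 / 38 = 23.45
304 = 304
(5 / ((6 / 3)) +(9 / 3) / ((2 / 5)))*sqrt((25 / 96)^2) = 125 / 48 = 2.60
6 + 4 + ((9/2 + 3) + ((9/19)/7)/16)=37249/2128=17.50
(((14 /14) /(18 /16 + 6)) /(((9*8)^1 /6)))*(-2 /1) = -4 /171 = -0.02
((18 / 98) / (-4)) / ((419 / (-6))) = 0.00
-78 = -78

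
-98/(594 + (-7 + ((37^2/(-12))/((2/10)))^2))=-14112/46938553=-0.00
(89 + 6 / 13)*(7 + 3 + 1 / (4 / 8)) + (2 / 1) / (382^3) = 1073.54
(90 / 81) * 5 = 50 / 9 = 5.56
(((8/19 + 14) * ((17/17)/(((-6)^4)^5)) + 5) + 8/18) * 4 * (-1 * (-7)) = 1323732475216135103/8683376295149568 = 152.44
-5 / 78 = -0.06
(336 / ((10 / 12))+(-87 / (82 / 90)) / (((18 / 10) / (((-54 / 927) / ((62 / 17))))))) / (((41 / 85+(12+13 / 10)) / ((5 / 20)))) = 136244817 / 18589646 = 7.33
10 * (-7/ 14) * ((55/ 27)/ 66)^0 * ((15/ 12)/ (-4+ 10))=-1.04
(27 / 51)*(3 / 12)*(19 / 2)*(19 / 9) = 361 / 136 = 2.65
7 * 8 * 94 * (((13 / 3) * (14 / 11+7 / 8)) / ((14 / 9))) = 346437 / 11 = 31494.27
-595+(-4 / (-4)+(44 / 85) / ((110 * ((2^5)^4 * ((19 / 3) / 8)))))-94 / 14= -600.71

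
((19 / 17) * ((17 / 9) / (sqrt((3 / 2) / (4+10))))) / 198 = 19 * sqrt(21) / 2673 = 0.03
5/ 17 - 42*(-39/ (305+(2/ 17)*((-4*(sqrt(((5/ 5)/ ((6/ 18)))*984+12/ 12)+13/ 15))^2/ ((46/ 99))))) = 104520077006922155/ 244359192676441937 - 1099025928000*sqrt(2953)/ 14374070157437761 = 0.42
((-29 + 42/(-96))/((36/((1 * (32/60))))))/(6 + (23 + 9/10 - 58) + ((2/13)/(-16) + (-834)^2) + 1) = -2041/3255075207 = -0.00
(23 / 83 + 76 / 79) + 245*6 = 9646915 / 6557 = 1471.24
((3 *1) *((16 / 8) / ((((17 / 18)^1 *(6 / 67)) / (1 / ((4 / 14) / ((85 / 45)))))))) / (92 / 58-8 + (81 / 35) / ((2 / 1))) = -952070 / 10671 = -89.22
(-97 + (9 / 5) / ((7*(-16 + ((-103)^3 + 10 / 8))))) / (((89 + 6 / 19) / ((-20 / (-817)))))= -6595303556 / 248075203411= -0.03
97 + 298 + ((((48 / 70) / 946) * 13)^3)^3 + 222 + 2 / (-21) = 172862998918966816397556515515809748517263 / 280210187363821161277131583320650390625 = 616.90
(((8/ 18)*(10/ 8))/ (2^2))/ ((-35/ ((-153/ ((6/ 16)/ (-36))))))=-408/ 7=-58.29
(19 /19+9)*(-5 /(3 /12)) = -200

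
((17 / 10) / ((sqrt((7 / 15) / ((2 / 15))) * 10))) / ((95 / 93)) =1581 * sqrt(14) / 66500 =0.09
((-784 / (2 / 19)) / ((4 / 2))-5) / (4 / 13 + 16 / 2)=-16159 / 36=-448.86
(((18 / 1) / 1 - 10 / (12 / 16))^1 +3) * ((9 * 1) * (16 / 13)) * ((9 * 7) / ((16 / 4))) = 17388 / 13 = 1337.54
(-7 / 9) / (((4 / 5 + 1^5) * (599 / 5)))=-175 / 48519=-0.00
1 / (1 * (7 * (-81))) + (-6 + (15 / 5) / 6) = -6239 / 1134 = -5.50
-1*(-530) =530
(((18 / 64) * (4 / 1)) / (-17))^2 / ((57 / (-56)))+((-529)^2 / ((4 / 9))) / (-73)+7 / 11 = -304225876897 / 35274184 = -8624.60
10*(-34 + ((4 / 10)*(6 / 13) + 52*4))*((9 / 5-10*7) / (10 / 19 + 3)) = -146710476 / 4355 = -33687.82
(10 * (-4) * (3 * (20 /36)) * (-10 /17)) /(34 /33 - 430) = -5500 /60163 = -0.09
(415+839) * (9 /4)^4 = 4113747 /128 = 32138.65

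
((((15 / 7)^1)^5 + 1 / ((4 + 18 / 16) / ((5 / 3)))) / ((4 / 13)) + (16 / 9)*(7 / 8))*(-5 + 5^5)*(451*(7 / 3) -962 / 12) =2811382671189430 / 6201783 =453318452.32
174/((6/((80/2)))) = 1160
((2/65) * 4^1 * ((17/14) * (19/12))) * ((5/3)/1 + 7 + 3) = 323/117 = 2.76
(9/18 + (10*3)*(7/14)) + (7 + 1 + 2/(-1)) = 43/2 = 21.50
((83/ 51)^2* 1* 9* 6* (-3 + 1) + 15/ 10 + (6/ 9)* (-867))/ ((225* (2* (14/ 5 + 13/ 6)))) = -498553/ 1291830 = -0.39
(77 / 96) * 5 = 385 / 96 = 4.01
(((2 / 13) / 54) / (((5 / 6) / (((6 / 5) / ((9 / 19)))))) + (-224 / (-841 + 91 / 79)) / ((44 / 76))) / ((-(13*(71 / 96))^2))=-4499959808 / 886283036925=-0.01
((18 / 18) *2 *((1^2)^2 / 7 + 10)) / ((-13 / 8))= -1136 / 91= -12.48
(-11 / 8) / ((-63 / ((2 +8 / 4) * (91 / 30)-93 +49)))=-2629 / 3780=-0.70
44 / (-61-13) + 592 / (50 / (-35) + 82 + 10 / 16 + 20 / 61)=68697350 / 10304019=6.67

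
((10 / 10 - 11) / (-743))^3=1000 / 410172407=0.00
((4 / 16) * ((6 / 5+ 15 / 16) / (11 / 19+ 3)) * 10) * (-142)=-212.02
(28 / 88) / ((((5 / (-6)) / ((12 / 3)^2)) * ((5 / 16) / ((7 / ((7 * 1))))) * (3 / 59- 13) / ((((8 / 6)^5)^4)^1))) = 29062291345375232 / 61047783554175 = 476.06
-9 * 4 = -36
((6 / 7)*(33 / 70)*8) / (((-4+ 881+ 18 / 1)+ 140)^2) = 88 / 29161125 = 0.00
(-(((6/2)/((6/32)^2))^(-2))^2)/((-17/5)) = 405/73014444032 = 0.00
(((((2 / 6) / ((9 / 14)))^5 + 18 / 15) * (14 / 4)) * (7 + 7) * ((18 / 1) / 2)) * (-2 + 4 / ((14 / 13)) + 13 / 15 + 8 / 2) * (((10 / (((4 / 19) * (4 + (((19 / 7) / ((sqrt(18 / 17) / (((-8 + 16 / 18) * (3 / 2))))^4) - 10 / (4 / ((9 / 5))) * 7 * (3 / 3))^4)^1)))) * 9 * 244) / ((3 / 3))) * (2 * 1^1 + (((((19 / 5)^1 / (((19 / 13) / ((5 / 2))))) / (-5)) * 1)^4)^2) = 2116182133644923595622968795071849283 / 534476541631844557236996791844210014257812500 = 0.00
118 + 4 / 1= 122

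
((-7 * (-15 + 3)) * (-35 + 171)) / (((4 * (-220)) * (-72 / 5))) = 119 / 132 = 0.90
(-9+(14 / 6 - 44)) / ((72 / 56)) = -1064 / 27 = -39.41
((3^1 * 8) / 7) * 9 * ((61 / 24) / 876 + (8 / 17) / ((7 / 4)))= 2040081 / 243236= 8.39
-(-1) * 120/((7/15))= 1800/7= 257.14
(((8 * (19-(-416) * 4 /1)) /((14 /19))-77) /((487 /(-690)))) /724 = -43942305 /1234058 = -35.61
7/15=0.47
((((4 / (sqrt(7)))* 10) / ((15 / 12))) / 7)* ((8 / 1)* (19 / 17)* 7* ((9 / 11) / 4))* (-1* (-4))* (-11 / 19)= -2304* sqrt(7) / 119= -51.23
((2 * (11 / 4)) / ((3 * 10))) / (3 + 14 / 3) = 11 / 460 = 0.02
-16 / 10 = -8 / 5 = -1.60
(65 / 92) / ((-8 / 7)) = -455 / 736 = -0.62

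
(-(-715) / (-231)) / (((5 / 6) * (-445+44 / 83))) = 2158 / 258237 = 0.01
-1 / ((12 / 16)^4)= -256 / 81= -3.16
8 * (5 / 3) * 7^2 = 1960 / 3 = 653.33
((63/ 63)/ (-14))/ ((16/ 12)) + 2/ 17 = 61/ 952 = 0.06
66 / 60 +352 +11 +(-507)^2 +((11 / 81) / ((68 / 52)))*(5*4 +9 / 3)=3544611277 / 13770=257415.49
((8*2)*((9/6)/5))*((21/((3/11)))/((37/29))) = 53592/185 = 289.69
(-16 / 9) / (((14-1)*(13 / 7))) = -112 / 1521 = -0.07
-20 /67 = -0.30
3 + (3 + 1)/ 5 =19/ 5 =3.80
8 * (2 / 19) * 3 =48 / 19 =2.53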